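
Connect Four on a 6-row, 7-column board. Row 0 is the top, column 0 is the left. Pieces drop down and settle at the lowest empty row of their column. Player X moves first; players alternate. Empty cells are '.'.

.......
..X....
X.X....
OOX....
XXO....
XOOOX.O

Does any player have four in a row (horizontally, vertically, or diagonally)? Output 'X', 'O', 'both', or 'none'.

none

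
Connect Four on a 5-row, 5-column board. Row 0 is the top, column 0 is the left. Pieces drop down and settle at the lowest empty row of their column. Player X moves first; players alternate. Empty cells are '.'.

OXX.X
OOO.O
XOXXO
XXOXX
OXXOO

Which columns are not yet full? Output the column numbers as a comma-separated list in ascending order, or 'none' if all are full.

col 0: top cell = 'O' → FULL
col 1: top cell = 'X' → FULL
col 2: top cell = 'X' → FULL
col 3: top cell = '.' → open
col 4: top cell = 'X' → FULL

Answer: 3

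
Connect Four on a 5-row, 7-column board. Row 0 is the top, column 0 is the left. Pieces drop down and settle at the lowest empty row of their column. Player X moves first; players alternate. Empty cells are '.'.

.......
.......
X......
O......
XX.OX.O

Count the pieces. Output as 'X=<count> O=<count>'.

X=4 O=3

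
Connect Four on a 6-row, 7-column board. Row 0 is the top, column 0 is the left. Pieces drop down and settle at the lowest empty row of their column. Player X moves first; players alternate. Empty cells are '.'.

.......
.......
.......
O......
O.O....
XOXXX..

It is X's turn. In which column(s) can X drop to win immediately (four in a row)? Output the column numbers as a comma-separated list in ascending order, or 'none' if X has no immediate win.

col 0: drop X → no win
col 1: drop X → no win
col 2: drop X → no win
col 3: drop X → no win
col 4: drop X → no win
col 5: drop X → WIN!
col 6: drop X → no win

Answer: 5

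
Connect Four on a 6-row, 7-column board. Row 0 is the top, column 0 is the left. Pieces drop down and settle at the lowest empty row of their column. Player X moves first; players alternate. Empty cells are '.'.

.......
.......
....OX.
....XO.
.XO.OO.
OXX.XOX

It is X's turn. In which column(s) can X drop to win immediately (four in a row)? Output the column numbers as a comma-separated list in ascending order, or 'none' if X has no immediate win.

col 0: drop X → no win
col 1: drop X → no win
col 2: drop X → no win
col 3: drop X → WIN!
col 4: drop X → no win
col 5: drop X → no win
col 6: drop X → no win

Answer: 3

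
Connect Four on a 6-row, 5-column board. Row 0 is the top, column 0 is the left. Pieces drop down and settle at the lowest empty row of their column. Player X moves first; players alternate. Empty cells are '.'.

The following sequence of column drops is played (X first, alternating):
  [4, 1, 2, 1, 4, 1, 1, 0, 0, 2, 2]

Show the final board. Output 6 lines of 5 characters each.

Answer: .....
.....
.X...
.OX..
XOO.X
OOX.X

Derivation:
Move 1: X drops in col 4, lands at row 5
Move 2: O drops in col 1, lands at row 5
Move 3: X drops in col 2, lands at row 5
Move 4: O drops in col 1, lands at row 4
Move 5: X drops in col 4, lands at row 4
Move 6: O drops in col 1, lands at row 3
Move 7: X drops in col 1, lands at row 2
Move 8: O drops in col 0, lands at row 5
Move 9: X drops in col 0, lands at row 4
Move 10: O drops in col 2, lands at row 4
Move 11: X drops in col 2, lands at row 3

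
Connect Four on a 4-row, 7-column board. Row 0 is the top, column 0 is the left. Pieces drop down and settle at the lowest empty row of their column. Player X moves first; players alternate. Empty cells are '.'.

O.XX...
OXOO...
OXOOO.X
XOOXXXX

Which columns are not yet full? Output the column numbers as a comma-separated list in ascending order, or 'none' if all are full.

Answer: 1,4,5,6

Derivation:
col 0: top cell = 'O' → FULL
col 1: top cell = '.' → open
col 2: top cell = 'X' → FULL
col 3: top cell = 'X' → FULL
col 4: top cell = '.' → open
col 5: top cell = '.' → open
col 6: top cell = '.' → open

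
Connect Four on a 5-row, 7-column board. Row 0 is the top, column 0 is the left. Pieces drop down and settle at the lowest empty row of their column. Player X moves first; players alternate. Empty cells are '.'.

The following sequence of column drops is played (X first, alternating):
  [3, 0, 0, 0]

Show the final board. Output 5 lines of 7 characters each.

Move 1: X drops in col 3, lands at row 4
Move 2: O drops in col 0, lands at row 4
Move 3: X drops in col 0, lands at row 3
Move 4: O drops in col 0, lands at row 2

Answer: .......
.......
O......
X......
O..X...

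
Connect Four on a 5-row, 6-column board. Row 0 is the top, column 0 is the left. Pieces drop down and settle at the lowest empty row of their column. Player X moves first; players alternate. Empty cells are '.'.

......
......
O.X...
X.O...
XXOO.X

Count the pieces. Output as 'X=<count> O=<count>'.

X=5 O=4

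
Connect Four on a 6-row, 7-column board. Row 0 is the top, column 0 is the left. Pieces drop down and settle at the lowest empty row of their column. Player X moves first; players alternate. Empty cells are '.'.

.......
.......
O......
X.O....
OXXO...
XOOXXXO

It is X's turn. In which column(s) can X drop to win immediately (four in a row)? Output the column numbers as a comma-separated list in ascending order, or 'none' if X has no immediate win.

Answer: none

Derivation:
col 0: drop X → no win
col 1: drop X → no win
col 2: drop X → no win
col 3: drop X → no win
col 4: drop X → no win
col 5: drop X → no win
col 6: drop X → no win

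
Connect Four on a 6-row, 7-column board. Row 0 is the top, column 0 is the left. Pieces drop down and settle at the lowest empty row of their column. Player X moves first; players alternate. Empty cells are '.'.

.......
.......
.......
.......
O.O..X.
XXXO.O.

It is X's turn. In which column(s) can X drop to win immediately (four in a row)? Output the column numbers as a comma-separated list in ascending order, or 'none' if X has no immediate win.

Answer: none

Derivation:
col 0: drop X → no win
col 1: drop X → no win
col 2: drop X → no win
col 3: drop X → no win
col 4: drop X → no win
col 5: drop X → no win
col 6: drop X → no win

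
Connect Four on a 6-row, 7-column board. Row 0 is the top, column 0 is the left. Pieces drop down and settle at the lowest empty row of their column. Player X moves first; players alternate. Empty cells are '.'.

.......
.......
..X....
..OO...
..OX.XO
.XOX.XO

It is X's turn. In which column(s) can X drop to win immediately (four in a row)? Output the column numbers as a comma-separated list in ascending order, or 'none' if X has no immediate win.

col 0: drop X → no win
col 1: drop X → no win
col 2: drop X → no win
col 3: drop X → no win
col 4: drop X → no win
col 5: drop X → no win
col 6: drop X → no win

Answer: none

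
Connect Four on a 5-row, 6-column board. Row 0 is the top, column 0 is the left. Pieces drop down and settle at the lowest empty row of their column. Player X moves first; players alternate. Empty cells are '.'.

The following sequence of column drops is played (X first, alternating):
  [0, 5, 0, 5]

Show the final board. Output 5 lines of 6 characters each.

Move 1: X drops in col 0, lands at row 4
Move 2: O drops in col 5, lands at row 4
Move 3: X drops in col 0, lands at row 3
Move 4: O drops in col 5, lands at row 3

Answer: ......
......
......
X....O
X....O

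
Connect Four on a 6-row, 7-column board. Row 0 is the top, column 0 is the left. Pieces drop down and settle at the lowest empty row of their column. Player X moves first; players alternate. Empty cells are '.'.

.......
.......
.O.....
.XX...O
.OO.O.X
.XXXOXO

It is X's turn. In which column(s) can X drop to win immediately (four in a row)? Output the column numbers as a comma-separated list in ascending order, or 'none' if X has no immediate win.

col 0: drop X → WIN!
col 1: drop X → no win
col 2: drop X → no win
col 3: drop X → no win
col 4: drop X → no win
col 5: drop X → no win
col 6: drop X → no win

Answer: 0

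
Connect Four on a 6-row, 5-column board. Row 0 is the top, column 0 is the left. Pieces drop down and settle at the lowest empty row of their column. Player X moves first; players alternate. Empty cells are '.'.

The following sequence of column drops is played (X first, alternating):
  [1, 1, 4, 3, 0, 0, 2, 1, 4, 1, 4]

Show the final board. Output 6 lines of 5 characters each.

Move 1: X drops in col 1, lands at row 5
Move 2: O drops in col 1, lands at row 4
Move 3: X drops in col 4, lands at row 5
Move 4: O drops in col 3, lands at row 5
Move 5: X drops in col 0, lands at row 5
Move 6: O drops in col 0, lands at row 4
Move 7: X drops in col 2, lands at row 5
Move 8: O drops in col 1, lands at row 3
Move 9: X drops in col 4, lands at row 4
Move 10: O drops in col 1, lands at row 2
Move 11: X drops in col 4, lands at row 3

Answer: .....
.....
.O...
.O..X
OO..X
XXXOX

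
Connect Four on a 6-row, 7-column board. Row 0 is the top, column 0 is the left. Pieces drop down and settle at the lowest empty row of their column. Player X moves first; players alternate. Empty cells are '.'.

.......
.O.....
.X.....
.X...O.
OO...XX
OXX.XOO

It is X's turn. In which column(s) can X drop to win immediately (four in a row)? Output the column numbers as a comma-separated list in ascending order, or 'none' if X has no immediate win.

col 0: drop X → no win
col 1: drop X → no win
col 2: drop X → no win
col 3: drop X → WIN!
col 4: drop X → no win
col 5: drop X → no win
col 6: drop X → no win

Answer: 3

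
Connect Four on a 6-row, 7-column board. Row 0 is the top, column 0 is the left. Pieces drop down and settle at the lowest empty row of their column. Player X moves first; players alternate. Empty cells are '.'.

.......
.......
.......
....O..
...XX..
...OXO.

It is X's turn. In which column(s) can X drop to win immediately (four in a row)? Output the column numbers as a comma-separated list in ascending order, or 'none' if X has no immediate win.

Answer: none

Derivation:
col 0: drop X → no win
col 1: drop X → no win
col 2: drop X → no win
col 3: drop X → no win
col 4: drop X → no win
col 5: drop X → no win
col 6: drop X → no win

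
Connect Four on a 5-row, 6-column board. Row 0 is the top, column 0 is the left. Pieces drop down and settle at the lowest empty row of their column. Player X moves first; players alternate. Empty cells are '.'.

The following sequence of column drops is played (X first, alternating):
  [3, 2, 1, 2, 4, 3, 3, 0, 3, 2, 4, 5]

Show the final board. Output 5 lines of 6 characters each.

Answer: ......
...X..
..OX..
..OOX.
OXOXXO

Derivation:
Move 1: X drops in col 3, lands at row 4
Move 2: O drops in col 2, lands at row 4
Move 3: X drops in col 1, lands at row 4
Move 4: O drops in col 2, lands at row 3
Move 5: X drops in col 4, lands at row 4
Move 6: O drops in col 3, lands at row 3
Move 7: X drops in col 3, lands at row 2
Move 8: O drops in col 0, lands at row 4
Move 9: X drops in col 3, lands at row 1
Move 10: O drops in col 2, lands at row 2
Move 11: X drops in col 4, lands at row 3
Move 12: O drops in col 5, lands at row 4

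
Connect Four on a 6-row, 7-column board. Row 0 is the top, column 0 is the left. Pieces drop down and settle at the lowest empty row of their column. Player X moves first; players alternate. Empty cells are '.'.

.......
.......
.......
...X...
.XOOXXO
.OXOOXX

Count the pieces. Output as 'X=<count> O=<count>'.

X=7 O=6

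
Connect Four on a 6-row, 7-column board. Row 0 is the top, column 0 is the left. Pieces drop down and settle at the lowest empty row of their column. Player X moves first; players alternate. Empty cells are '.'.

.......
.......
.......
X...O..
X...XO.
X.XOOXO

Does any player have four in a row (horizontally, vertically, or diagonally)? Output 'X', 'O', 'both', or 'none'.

none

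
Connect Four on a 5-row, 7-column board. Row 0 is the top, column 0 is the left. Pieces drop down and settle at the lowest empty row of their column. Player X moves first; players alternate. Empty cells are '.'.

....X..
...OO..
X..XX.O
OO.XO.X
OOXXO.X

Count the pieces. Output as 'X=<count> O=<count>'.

X=9 O=9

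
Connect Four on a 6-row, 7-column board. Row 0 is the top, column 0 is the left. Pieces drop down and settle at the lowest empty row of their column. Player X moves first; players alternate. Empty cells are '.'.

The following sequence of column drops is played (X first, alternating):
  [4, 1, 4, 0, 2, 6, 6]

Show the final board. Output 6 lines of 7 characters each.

Answer: .......
.......
.......
.......
....X.X
OOX.X.O

Derivation:
Move 1: X drops in col 4, lands at row 5
Move 2: O drops in col 1, lands at row 5
Move 3: X drops in col 4, lands at row 4
Move 4: O drops in col 0, lands at row 5
Move 5: X drops in col 2, lands at row 5
Move 6: O drops in col 6, lands at row 5
Move 7: X drops in col 6, lands at row 4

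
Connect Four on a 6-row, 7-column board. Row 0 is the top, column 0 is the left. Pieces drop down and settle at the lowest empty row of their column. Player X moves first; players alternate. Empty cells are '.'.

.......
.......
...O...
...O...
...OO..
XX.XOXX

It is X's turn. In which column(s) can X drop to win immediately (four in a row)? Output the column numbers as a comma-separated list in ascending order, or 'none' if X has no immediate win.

Answer: 2

Derivation:
col 0: drop X → no win
col 1: drop X → no win
col 2: drop X → WIN!
col 3: drop X → no win
col 4: drop X → no win
col 5: drop X → no win
col 6: drop X → no win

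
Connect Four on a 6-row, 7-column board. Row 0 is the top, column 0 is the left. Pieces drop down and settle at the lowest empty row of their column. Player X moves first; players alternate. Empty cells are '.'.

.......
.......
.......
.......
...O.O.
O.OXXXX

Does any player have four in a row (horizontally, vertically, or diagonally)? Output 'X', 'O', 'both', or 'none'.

X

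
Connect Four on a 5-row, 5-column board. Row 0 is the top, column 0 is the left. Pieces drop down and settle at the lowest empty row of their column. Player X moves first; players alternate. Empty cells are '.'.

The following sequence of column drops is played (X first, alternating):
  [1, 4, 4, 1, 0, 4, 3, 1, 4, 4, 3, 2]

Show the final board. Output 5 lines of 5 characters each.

Move 1: X drops in col 1, lands at row 4
Move 2: O drops in col 4, lands at row 4
Move 3: X drops in col 4, lands at row 3
Move 4: O drops in col 1, lands at row 3
Move 5: X drops in col 0, lands at row 4
Move 6: O drops in col 4, lands at row 2
Move 7: X drops in col 3, lands at row 4
Move 8: O drops in col 1, lands at row 2
Move 9: X drops in col 4, lands at row 1
Move 10: O drops in col 4, lands at row 0
Move 11: X drops in col 3, lands at row 3
Move 12: O drops in col 2, lands at row 4

Answer: ....O
....X
.O..O
.O.XX
XXOXO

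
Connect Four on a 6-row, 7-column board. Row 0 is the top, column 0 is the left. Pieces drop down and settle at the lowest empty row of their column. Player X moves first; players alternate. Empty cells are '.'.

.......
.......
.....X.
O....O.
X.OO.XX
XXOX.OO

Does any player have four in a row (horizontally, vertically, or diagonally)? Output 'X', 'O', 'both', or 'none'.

none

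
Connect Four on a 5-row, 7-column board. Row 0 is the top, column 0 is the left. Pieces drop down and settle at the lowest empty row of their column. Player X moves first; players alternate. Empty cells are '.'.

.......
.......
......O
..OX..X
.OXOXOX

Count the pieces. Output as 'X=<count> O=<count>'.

X=5 O=5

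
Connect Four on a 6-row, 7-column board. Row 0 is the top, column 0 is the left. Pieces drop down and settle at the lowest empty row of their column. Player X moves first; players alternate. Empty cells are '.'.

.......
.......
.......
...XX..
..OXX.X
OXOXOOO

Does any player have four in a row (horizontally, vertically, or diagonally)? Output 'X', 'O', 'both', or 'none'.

none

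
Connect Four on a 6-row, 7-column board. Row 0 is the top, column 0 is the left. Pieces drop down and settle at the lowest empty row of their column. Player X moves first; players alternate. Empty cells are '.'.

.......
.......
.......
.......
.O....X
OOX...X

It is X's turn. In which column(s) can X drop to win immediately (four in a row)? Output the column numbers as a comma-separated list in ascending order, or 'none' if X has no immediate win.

col 0: drop X → no win
col 1: drop X → no win
col 2: drop X → no win
col 3: drop X → no win
col 4: drop X → no win
col 5: drop X → no win
col 6: drop X → no win

Answer: none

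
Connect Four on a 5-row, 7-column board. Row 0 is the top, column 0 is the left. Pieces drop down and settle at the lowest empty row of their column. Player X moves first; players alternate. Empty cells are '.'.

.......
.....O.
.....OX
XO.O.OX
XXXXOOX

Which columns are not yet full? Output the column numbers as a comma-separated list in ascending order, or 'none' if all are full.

col 0: top cell = '.' → open
col 1: top cell = '.' → open
col 2: top cell = '.' → open
col 3: top cell = '.' → open
col 4: top cell = '.' → open
col 5: top cell = '.' → open
col 6: top cell = '.' → open

Answer: 0,1,2,3,4,5,6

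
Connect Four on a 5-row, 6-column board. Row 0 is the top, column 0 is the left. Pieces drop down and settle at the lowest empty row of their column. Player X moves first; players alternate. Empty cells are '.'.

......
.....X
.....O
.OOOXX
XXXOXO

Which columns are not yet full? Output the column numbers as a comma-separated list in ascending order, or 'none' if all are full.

Answer: 0,1,2,3,4,5

Derivation:
col 0: top cell = '.' → open
col 1: top cell = '.' → open
col 2: top cell = '.' → open
col 3: top cell = '.' → open
col 4: top cell = '.' → open
col 5: top cell = '.' → open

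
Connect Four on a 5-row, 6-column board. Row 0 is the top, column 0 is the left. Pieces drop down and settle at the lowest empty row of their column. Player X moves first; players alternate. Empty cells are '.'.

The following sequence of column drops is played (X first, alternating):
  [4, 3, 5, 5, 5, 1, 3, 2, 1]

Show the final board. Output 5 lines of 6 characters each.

Move 1: X drops in col 4, lands at row 4
Move 2: O drops in col 3, lands at row 4
Move 3: X drops in col 5, lands at row 4
Move 4: O drops in col 5, lands at row 3
Move 5: X drops in col 5, lands at row 2
Move 6: O drops in col 1, lands at row 4
Move 7: X drops in col 3, lands at row 3
Move 8: O drops in col 2, lands at row 4
Move 9: X drops in col 1, lands at row 3

Answer: ......
......
.....X
.X.X.O
.OOOXX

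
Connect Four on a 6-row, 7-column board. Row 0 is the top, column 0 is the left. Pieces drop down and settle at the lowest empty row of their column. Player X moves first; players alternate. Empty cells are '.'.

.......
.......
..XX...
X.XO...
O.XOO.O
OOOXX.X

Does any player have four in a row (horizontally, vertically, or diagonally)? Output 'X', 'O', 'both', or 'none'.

none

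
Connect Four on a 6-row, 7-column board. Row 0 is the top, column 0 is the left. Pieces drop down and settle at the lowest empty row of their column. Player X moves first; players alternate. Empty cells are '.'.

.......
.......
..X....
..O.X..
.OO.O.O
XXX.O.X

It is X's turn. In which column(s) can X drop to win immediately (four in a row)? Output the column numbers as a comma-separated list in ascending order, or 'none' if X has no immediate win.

col 0: drop X → no win
col 1: drop X → no win
col 2: drop X → no win
col 3: drop X → WIN!
col 4: drop X → no win
col 5: drop X → no win
col 6: drop X → no win

Answer: 3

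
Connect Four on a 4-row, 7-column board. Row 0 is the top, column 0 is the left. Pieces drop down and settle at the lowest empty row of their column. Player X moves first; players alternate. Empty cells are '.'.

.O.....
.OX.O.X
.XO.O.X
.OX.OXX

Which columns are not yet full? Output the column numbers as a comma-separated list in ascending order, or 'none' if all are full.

col 0: top cell = '.' → open
col 1: top cell = 'O' → FULL
col 2: top cell = '.' → open
col 3: top cell = '.' → open
col 4: top cell = '.' → open
col 5: top cell = '.' → open
col 6: top cell = '.' → open

Answer: 0,2,3,4,5,6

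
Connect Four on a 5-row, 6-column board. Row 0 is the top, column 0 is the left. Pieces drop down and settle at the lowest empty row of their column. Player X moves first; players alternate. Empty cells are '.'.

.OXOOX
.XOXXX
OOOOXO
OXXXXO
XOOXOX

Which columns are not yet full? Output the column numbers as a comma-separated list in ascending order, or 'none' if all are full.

col 0: top cell = '.' → open
col 1: top cell = 'O' → FULL
col 2: top cell = 'X' → FULL
col 3: top cell = 'O' → FULL
col 4: top cell = 'O' → FULL
col 5: top cell = 'X' → FULL

Answer: 0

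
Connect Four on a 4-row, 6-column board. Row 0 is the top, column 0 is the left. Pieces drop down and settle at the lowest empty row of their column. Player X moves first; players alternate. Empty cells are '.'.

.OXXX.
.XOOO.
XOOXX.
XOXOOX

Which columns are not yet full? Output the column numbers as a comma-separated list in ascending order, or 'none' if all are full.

col 0: top cell = '.' → open
col 1: top cell = 'O' → FULL
col 2: top cell = 'X' → FULL
col 3: top cell = 'X' → FULL
col 4: top cell = 'X' → FULL
col 5: top cell = '.' → open

Answer: 0,5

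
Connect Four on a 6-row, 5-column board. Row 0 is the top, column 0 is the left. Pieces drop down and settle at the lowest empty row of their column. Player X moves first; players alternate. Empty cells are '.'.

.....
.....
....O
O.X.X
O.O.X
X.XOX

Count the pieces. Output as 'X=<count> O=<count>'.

X=6 O=5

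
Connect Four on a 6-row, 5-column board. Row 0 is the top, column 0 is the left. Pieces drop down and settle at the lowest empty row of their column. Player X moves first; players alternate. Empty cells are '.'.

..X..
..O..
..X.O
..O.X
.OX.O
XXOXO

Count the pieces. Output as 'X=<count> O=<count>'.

X=7 O=7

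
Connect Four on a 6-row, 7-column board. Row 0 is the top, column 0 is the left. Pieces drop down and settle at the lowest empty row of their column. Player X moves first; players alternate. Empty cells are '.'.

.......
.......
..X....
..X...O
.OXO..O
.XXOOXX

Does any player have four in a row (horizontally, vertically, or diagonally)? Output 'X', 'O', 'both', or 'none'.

X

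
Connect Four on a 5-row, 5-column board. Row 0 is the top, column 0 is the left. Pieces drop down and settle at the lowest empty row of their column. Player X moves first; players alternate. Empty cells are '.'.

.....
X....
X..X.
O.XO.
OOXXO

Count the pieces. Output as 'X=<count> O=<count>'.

X=6 O=5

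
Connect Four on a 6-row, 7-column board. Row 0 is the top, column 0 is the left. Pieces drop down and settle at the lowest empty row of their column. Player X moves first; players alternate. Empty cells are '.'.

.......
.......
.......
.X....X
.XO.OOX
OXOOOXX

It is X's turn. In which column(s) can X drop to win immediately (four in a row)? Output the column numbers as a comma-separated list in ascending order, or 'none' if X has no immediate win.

Answer: 1,6

Derivation:
col 0: drop X → no win
col 1: drop X → WIN!
col 2: drop X → no win
col 3: drop X → no win
col 4: drop X → no win
col 5: drop X → no win
col 6: drop X → WIN!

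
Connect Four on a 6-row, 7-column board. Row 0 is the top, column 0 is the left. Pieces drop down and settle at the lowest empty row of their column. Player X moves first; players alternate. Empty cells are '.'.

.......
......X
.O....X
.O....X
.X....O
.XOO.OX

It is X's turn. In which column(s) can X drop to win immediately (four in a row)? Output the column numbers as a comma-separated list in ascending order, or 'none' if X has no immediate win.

Answer: 6

Derivation:
col 0: drop X → no win
col 1: drop X → no win
col 2: drop X → no win
col 3: drop X → no win
col 4: drop X → no win
col 5: drop X → no win
col 6: drop X → WIN!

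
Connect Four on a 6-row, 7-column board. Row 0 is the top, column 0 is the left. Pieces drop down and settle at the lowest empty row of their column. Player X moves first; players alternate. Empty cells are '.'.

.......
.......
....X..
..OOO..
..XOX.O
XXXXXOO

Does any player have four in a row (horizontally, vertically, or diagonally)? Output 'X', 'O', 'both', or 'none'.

X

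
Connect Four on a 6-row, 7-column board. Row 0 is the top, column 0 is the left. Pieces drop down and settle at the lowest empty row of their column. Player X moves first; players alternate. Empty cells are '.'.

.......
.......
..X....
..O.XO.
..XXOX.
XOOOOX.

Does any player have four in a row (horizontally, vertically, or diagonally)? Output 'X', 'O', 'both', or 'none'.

O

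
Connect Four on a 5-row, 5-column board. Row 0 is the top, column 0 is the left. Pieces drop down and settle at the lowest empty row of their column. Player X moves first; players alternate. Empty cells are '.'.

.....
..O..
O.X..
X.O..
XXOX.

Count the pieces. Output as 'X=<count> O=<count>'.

X=5 O=4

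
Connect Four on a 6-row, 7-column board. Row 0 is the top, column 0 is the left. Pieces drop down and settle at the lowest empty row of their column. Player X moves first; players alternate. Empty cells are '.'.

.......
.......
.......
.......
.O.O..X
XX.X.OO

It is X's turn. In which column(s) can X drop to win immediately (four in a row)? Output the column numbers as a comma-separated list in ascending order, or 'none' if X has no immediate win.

col 0: drop X → no win
col 1: drop X → no win
col 2: drop X → WIN!
col 3: drop X → no win
col 4: drop X → no win
col 5: drop X → no win
col 6: drop X → no win

Answer: 2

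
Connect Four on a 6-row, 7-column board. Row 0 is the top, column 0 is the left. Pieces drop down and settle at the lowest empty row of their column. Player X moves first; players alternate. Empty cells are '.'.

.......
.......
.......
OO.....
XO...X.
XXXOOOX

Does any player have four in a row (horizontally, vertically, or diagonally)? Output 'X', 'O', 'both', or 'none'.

none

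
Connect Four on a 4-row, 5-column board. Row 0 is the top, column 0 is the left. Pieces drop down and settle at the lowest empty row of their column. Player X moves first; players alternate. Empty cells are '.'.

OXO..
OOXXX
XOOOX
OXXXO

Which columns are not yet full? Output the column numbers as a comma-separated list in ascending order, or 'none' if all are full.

Answer: 3,4

Derivation:
col 0: top cell = 'O' → FULL
col 1: top cell = 'X' → FULL
col 2: top cell = 'O' → FULL
col 3: top cell = '.' → open
col 4: top cell = '.' → open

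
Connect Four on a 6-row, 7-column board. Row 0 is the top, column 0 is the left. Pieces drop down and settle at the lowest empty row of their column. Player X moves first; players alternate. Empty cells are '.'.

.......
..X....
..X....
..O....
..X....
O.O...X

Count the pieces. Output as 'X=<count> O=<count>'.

X=4 O=3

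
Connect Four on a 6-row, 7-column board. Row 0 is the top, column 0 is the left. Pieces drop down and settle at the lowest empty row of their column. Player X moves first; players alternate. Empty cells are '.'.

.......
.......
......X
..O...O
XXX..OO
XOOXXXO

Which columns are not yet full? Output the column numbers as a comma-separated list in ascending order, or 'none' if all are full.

col 0: top cell = '.' → open
col 1: top cell = '.' → open
col 2: top cell = '.' → open
col 3: top cell = '.' → open
col 4: top cell = '.' → open
col 5: top cell = '.' → open
col 6: top cell = '.' → open

Answer: 0,1,2,3,4,5,6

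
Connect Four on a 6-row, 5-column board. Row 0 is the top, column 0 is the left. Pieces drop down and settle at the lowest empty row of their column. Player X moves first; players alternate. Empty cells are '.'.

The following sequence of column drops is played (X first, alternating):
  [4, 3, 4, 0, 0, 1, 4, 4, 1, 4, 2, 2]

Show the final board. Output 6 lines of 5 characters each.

Answer: .....
....O
....O
....X
XXO.X
OOXOX

Derivation:
Move 1: X drops in col 4, lands at row 5
Move 2: O drops in col 3, lands at row 5
Move 3: X drops in col 4, lands at row 4
Move 4: O drops in col 0, lands at row 5
Move 5: X drops in col 0, lands at row 4
Move 6: O drops in col 1, lands at row 5
Move 7: X drops in col 4, lands at row 3
Move 8: O drops in col 4, lands at row 2
Move 9: X drops in col 1, lands at row 4
Move 10: O drops in col 4, lands at row 1
Move 11: X drops in col 2, lands at row 5
Move 12: O drops in col 2, lands at row 4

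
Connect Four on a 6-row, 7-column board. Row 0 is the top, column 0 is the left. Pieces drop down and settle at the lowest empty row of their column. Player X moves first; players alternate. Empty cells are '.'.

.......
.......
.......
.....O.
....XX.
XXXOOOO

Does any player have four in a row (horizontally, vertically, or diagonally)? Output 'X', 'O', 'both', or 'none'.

O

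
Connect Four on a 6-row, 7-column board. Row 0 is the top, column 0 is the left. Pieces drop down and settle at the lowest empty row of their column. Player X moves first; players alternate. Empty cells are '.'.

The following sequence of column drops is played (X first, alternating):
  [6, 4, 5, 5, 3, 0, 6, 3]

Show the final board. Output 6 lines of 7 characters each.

Answer: .......
.......
.......
.......
...O.OX
O..XOXX

Derivation:
Move 1: X drops in col 6, lands at row 5
Move 2: O drops in col 4, lands at row 5
Move 3: X drops in col 5, lands at row 5
Move 4: O drops in col 5, lands at row 4
Move 5: X drops in col 3, lands at row 5
Move 6: O drops in col 0, lands at row 5
Move 7: X drops in col 6, lands at row 4
Move 8: O drops in col 3, lands at row 4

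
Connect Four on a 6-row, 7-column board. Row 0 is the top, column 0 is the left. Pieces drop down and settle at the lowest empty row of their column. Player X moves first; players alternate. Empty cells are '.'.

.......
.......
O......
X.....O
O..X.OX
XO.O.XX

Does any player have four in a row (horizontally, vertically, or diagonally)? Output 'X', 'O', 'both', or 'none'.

none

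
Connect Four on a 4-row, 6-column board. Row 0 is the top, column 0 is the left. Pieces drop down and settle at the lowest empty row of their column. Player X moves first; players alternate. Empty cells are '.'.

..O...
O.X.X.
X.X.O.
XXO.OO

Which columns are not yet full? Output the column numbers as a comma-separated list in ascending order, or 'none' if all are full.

col 0: top cell = '.' → open
col 1: top cell = '.' → open
col 2: top cell = 'O' → FULL
col 3: top cell = '.' → open
col 4: top cell = '.' → open
col 5: top cell = '.' → open

Answer: 0,1,3,4,5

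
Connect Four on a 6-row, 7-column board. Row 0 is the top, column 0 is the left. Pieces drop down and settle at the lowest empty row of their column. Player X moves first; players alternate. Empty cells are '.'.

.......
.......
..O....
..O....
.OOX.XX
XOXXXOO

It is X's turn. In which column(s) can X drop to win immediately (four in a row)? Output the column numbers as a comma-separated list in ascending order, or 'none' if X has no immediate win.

col 0: drop X → no win
col 1: drop X → no win
col 2: drop X → no win
col 3: drop X → no win
col 4: drop X → WIN!
col 5: drop X → no win
col 6: drop X → no win

Answer: 4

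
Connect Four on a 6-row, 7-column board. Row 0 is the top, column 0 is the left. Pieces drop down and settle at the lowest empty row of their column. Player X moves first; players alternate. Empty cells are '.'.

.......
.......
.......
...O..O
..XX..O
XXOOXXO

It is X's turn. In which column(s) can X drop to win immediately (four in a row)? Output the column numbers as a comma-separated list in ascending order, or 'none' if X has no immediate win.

Answer: none

Derivation:
col 0: drop X → no win
col 1: drop X → no win
col 2: drop X → no win
col 3: drop X → no win
col 4: drop X → no win
col 5: drop X → no win
col 6: drop X → no win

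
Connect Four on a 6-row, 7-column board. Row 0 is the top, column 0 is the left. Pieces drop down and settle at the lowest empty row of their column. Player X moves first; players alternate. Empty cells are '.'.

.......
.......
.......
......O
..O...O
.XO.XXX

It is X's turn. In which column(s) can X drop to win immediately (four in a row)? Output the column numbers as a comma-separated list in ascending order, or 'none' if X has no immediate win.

Answer: 3

Derivation:
col 0: drop X → no win
col 1: drop X → no win
col 2: drop X → no win
col 3: drop X → WIN!
col 4: drop X → no win
col 5: drop X → no win
col 6: drop X → no win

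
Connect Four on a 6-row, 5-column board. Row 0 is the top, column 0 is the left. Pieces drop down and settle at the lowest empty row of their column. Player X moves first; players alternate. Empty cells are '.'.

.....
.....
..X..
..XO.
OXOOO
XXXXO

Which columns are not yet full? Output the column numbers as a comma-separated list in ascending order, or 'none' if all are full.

col 0: top cell = '.' → open
col 1: top cell = '.' → open
col 2: top cell = '.' → open
col 3: top cell = '.' → open
col 4: top cell = '.' → open

Answer: 0,1,2,3,4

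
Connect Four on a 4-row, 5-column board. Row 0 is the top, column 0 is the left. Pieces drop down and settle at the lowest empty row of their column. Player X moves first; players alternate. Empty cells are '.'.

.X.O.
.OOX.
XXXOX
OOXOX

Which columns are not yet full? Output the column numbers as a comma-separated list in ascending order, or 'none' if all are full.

col 0: top cell = '.' → open
col 1: top cell = 'X' → FULL
col 2: top cell = '.' → open
col 3: top cell = 'O' → FULL
col 4: top cell = '.' → open

Answer: 0,2,4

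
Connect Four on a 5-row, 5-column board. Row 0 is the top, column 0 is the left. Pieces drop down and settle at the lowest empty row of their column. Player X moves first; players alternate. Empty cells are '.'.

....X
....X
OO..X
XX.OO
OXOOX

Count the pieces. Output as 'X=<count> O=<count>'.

X=7 O=7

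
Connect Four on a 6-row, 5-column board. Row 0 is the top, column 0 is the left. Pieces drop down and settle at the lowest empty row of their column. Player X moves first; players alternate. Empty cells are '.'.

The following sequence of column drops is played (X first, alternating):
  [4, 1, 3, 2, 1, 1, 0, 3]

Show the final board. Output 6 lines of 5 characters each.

Move 1: X drops in col 4, lands at row 5
Move 2: O drops in col 1, lands at row 5
Move 3: X drops in col 3, lands at row 5
Move 4: O drops in col 2, lands at row 5
Move 5: X drops in col 1, lands at row 4
Move 6: O drops in col 1, lands at row 3
Move 7: X drops in col 0, lands at row 5
Move 8: O drops in col 3, lands at row 4

Answer: .....
.....
.....
.O...
.X.O.
XOOXX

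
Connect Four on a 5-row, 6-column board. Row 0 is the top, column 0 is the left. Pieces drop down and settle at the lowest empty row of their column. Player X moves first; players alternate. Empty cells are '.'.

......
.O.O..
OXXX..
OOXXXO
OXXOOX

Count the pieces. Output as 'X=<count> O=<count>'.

X=9 O=9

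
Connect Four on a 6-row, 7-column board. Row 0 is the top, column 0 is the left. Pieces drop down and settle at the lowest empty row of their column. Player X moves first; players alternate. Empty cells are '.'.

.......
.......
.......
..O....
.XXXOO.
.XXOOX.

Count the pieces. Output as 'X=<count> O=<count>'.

X=6 O=5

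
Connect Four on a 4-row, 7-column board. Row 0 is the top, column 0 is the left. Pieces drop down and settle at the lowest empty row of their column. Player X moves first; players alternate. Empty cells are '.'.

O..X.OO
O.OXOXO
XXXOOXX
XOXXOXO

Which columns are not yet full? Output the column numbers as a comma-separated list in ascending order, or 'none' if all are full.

Answer: 1,2,4

Derivation:
col 0: top cell = 'O' → FULL
col 1: top cell = '.' → open
col 2: top cell = '.' → open
col 3: top cell = 'X' → FULL
col 4: top cell = '.' → open
col 5: top cell = 'O' → FULL
col 6: top cell = 'O' → FULL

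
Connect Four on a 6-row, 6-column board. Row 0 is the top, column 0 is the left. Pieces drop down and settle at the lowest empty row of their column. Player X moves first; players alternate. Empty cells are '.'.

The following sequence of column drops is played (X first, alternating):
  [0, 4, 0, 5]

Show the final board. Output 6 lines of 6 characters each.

Move 1: X drops in col 0, lands at row 5
Move 2: O drops in col 4, lands at row 5
Move 3: X drops in col 0, lands at row 4
Move 4: O drops in col 5, lands at row 5

Answer: ......
......
......
......
X.....
X...OO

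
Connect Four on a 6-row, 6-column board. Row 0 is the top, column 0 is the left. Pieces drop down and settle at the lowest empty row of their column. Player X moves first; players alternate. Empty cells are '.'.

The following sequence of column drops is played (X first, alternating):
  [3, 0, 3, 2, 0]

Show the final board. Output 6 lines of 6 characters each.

Answer: ......
......
......
......
X..X..
O.OX..

Derivation:
Move 1: X drops in col 3, lands at row 5
Move 2: O drops in col 0, lands at row 5
Move 3: X drops in col 3, lands at row 4
Move 4: O drops in col 2, lands at row 5
Move 5: X drops in col 0, lands at row 4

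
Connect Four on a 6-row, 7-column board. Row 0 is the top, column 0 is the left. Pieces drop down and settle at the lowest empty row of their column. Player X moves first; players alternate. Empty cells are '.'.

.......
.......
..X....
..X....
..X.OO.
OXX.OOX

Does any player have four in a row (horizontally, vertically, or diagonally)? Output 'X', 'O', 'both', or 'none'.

X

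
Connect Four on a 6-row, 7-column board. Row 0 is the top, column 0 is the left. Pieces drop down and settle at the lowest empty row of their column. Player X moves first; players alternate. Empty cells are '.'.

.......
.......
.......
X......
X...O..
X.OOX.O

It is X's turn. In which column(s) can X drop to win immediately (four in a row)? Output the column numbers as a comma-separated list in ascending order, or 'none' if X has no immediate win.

Answer: 0

Derivation:
col 0: drop X → WIN!
col 1: drop X → no win
col 2: drop X → no win
col 3: drop X → no win
col 4: drop X → no win
col 5: drop X → no win
col 6: drop X → no win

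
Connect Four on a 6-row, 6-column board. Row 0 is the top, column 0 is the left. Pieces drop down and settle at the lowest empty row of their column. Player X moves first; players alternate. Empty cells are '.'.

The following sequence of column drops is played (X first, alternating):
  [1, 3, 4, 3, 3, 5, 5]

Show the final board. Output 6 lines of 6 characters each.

Move 1: X drops in col 1, lands at row 5
Move 2: O drops in col 3, lands at row 5
Move 3: X drops in col 4, lands at row 5
Move 4: O drops in col 3, lands at row 4
Move 5: X drops in col 3, lands at row 3
Move 6: O drops in col 5, lands at row 5
Move 7: X drops in col 5, lands at row 4

Answer: ......
......
......
...X..
...O.X
.X.OXO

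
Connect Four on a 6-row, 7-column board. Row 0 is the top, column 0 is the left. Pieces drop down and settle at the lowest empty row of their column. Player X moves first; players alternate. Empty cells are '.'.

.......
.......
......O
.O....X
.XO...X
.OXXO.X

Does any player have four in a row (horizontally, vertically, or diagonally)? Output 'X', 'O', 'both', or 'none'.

none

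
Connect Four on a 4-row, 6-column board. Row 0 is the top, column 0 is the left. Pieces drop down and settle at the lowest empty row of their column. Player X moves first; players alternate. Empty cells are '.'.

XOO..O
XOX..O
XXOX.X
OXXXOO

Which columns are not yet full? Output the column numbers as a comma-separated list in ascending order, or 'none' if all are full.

Answer: 3,4

Derivation:
col 0: top cell = 'X' → FULL
col 1: top cell = 'O' → FULL
col 2: top cell = 'O' → FULL
col 3: top cell = '.' → open
col 4: top cell = '.' → open
col 5: top cell = 'O' → FULL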